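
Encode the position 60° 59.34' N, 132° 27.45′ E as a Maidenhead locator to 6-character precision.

PP60fx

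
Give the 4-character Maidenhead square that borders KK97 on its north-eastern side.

LK08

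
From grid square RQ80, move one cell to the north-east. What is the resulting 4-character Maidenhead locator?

RQ91

Longitude square 8; +1 → 9.
Latitude square 0; +1 → 1.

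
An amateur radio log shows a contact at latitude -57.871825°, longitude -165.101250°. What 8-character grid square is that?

Add 180° to longitude and 90° to latitude: 14.89875, 32.12817.
Field (20°×10°, letters A–R): lon ⌊14.89875/20⌋ = 0 → A; lat ⌊32.12817/10⌋ = 3 → D.
Square (2°×1°, digits 0–9): lon ⌊14.89875/2⌋ = 7; lat ⌊2.12817/1⌋ = 2.
Subsquare (5′×2.5′, letters a–x): lon ⌊0.89875/0.0833333⌋ = 10 → k; lat ⌊0.12817/0.0416667⌋ = 3 → d.
Extended square (30″×15″, digits 0–9): lon ⌊0.06542/0.00833333⌋ = 7; lat ⌊0.00317/0.00416667⌋ = 0.

AD72kd70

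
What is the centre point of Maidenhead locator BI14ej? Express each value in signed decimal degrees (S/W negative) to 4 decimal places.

Field B=1, I=8: +1·20° lon, +8·10° lat → SW at lon -160°, lat -10°.
Square 1, 4: +1·2° lon, +4·1° lat → SW at lon -158°, lat -6°.
Subsquare e=4, j=9: +4·0.0833333° lon, +9·0.0416667° lat → SW at lon -157.667°, lat -5.625°.
Cell spans 0.0833333° lon × 0.0416667° lat. Centre is SW corner plus half of each.
latitude -5.6042, longitude -157.6250.

-5.6042, -157.6250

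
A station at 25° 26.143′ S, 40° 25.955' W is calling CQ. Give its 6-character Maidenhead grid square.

Offset from 180°W / 90°S: lon 139.5674°, lat 64.5643°.
Field: lon ⌊139.5674/20⌋ = 6 → G; lat ⌊64.5643/10⌋ = 6 → G.
Square: lon ⌊19.5674/2⌋ = 9; lat ⌊4.5643/1⌋ = 4.
Subsquare: lon ⌊1.5674/0.0833333⌋ = 18 → s; lat ⌊0.5643/0.0416667⌋ = 13 → n.

GG94sn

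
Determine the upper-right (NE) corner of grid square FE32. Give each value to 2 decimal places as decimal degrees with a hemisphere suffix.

47.00° S, 72.00° W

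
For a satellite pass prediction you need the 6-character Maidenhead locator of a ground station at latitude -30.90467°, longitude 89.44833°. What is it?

Add 180° to longitude and 90° to latitude: 269.4483, 59.0953.
Field: 269.4483/20 → 13 → N, 59.0953/10 → 5 → F; chars NF.
Square: 9.4483/2 → 4, 9.0953/1 → 9; chars 49.
Subsquare: 1.4483/0.0833333 → 17 → r, 0.0953/0.0416667 → 2 → c; chars rc.

NF49rc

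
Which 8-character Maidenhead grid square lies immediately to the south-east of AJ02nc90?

AJ02ob09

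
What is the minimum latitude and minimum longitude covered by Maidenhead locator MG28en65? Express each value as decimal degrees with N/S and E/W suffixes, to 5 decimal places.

21.43750° S, 64.38333° E

Field M=12, G=6: +12·20° lon, +6·10° lat → SW at lon 60°, lat -30°.
Square 2, 8: +2·2° lon, +8·1° lat → SW at lon 64°, lat -22°.
Subsquare e=4, n=13: +4·0.0833333° lon, +13·0.0416667° lat → SW at lon 64.3333°, lat -21.4583°.
Extended square 6, 5: +6·0.00833333° lon, +5·0.00416667° lat → SW at lon 64.3833°, lat -21.4375°.
latitude 21.43750° S, longitude 64.38333° E.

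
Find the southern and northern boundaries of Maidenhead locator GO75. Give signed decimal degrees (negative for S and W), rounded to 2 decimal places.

55.00, 56.00

Field G=6, O=14: +6·20° lon, +14·10° lat → SW at lon -60°, lat 50°.
Square 7, 5: +7·2° lon, +5·1° lat → SW at lon -46°, lat 55°.
Cell spans 2° lon × 1° lat.
south 55.00, north 56.00.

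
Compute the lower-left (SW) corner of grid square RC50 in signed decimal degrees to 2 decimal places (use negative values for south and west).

Field R=17, C=2: +17·20° lon, +2·10° lat → SW at lon 160°, lat -70°.
Square 5, 0: +5·2° lon, +0·1° lat → SW at lon 170°, lat -70°.
latitude -70.00, longitude 170.00.

-70.00, 170.00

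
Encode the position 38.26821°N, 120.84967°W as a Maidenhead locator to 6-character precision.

CM98ng

Add 180° to longitude and 90° to latitude: 59.1503, 128.2682.
Field: 59.1503/20 → 2 → C, 128.2682/10 → 12 → M; chars CM.
Square: 19.1503/2 → 9, 8.2682/1 → 8; chars 98.
Subsquare: 1.1503/0.0833333 → 13 → n, 0.2682/0.0416667 → 6 → g; chars ng.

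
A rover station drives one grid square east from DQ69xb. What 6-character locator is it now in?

DQ79ab

Longitude subsquare x = 23; +1 → 24, wraps to 0 = a, carry into square.
Longitude square 6; +1 → 7.
The latitude characters are unchanged.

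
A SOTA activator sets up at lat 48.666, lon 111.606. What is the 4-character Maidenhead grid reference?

Offset from 180°W / 90°S: lon 291.61°, lat 138.67°.
Field: 291.61/20 → 14 → O, 138.67/10 → 13 → N; chars ON.
Square: 11.61/2 → 5, 8.67/1 → 8; chars 58.

ON58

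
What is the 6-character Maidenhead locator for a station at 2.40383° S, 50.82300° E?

Offset from 180°W / 90°S: lon 230.8230°, lat 87.5962°.
Field: lon ⌊230.8230/20⌋ = 11 → L; lat ⌊87.5962/10⌋ = 8 → I.
Square: lon ⌊10.8230/2⌋ = 5; lat ⌊7.5962/1⌋ = 7.
Subsquare: lon ⌊0.8230/0.0833333⌋ = 9 → j; lat ⌊0.5962/0.0416667⌋ = 14 → o.

LI57jo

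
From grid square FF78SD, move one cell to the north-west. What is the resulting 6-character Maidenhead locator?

Longitude subsquare s = 18; −1 → 17 = r.
Latitude subsquare d = 3; +1 → 4 = e.

FF78re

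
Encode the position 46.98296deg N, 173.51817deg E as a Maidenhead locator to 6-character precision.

RN66sx

Offset from 180°W / 90°S: lon 353.5182°, lat 136.9830°.
Field: 353.5182/20 → 17 → R, 136.9830/10 → 13 → N; chars RN.
Square: 13.5182/2 → 6, 6.9830/1 → 6; chars 66.
Subsquare: 1.5182/0.0833333 → 18 → s, 0.9830/0.0416667 → 23 → x; chars sx.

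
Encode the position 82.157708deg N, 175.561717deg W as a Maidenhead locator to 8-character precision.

Shift to the Maidenhead origin (180°W, 90°S): lon 4.43828, lat 172.15771.
Field: lon ⌊4.43828/20⌋ = 0 → A; lat ⌊172.15771/10⌋ = 17 → R.
Square: lon ⌊4.43828/2⌋ = 2; lat ⌊2.15771/1⌋ = 2.
Subsquare: lon ⌊0.43828/0.0833333⌋ = 5 → f; lat ⌊0.15771/0.0416667⌋ = 3 → d.
Extended square: lon ⌊0.02162/0.00833333⌋ = 2; lat ⌊0.03271/0.00416667⌋ = 7.

AR22fd27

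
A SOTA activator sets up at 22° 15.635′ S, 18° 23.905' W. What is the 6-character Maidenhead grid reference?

Offset from 180°W / 90°S: lon 161.6016°, lat 67.7394°.
Field: lon ⌊161.6016/20⌋ = 8 → I; lat ⌊67.7394/10⌋ = 6 → G.
Square: lon ⌊1.6016/2⌋ = 0; lat ⌊7.7394/1⌋ = 7.
Subsquare: lon ⌊1.6016/0.0833333⌋ = 19 → t; lat ⌊0.7394/0.0416667⌋ = 17 → r.

IG07tr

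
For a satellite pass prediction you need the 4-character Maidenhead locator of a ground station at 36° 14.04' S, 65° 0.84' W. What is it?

Offset from 180°W / 90°S: lon 114.99°, lat 53.77°.
Field (20°×10°, letters A–R): lon ⌊114.99/20⌋ = 5 → F; lat ⌊53.77/10⌋ = 5 → F.
Square (2°×1°, digits 0–9): lon ⌊14.99/2⌋ = 7; lat ⌊3.77/1⌋ = 3.

FF73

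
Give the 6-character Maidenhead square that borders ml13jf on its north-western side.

ML13ig

Longitude subsquare j = 9; −1 → 8 = i.
Latitude subsquare f = 5; +1 → 6 = g.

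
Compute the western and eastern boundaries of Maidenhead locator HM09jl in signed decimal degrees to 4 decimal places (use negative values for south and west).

-39.2500, -39.1667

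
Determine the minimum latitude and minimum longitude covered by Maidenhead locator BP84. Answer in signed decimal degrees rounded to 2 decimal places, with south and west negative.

64.00, -144.00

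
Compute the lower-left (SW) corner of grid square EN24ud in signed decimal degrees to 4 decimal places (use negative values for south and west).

44.1250, -94.3333

Field E=4, N=13: +4·20° lon, +13·10° lat → SW at lon -100°, lat 40°.
Square 2, 4: +2·2° lon, +4·1° lat → SW at lon -96°, lat 44°.
Subsquare u=20, d=3: +20·0.0833333° lon, +3·0.0416667° lat → SW at lon -94.3333°, lat 44.125°.
latitude 44.1250, longitude -94.3333.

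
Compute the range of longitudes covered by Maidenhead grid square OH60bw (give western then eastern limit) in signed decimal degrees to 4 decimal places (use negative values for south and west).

Field O=14, H=7: +14·20° lon, +7·10° lat → SW at lon 100°, lat -20°.
Square 6, 0: +6·2° lon, +0·1° lat → SW at lon 112°, lat -20°.
Subsquare b=1, w=22: +1·0.0833333° lon, +22·0.0416667° lat → SW at lon 112.083°, lat -19.0833°.
Cell spans 0.0833333° lon × 0.0416667° lat.
west 112.0833, east 112.1667.

112.0833, 112.1667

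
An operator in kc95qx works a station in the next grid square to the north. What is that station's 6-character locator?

KC96qa

Latitude subsquare x = 23; +1 → 24, wraps to 0 = a, carry into square.
Latitude square 5; +1 → 6.
The longitude characters are unchanged.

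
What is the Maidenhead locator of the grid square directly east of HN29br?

Longitude subsquare b = 1; +1 → 2 = c.
The latitude characters are unchanged.

HN29cr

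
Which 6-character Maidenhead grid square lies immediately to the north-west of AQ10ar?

AQ00xs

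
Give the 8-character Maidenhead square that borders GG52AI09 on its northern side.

Latitude extended square 9; +1 → 10, wraps to 0, carry into subsquare.
Latitude subsquare i = 8; +1 → 9 = j.
The longitude characters are unchanged.

GG52aj00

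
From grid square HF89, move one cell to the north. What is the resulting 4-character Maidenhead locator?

HG80

Latitude square 9; +1 → 10, wraps to 0, carry into field.
Latitude field F = 5; +1 → 6 = G.
The longitude characters are unchanged.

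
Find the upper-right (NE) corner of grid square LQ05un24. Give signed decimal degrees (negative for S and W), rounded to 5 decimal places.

Field L=11, Q=16: +11·20° lon, +16·10° lat → SW at lon 40°, lat 70°.
Square 0, 5: +0·2° lon, +5·1° lat → SW at lon 40°, lat 75°.
Subsquare u=20, n=13: +20·0.0833333° lon, +13·0.0416667° lat → SW at lon 41.6667°, lat 75.5417°.
Extended square 2, 4: +2·0.00833333° lon, +4·0.00416667° lat → SW at lon 41.6833°, lat 75.5583°.
Cell spans 0.00833333° lon × 0.00416667° lat. NE corner is SW corner plus one full cell.
latitude 75.56250, longitude 41.69167.

75.56250, 41.69167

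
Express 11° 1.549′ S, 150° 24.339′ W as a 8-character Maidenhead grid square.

BH48tx13

Add 180° to longitude and 90° to latitude: 29.59435, 78.97418.
Field: 29.59435/20 → 1 → B, 78.97418/10 → 7 → H; chars BH.
Square: 9.59435/2 → 4, 8.97418/1 → 8; chars 48.
Subsquare: 1.59435/0.0833333 → 19 → t, 0.97418/0.0416667 → 23 → x; chars tx.
Extended square: 0.01102/0.00833333 → 1, 0.01585/0.00416667 → 3; chars 13.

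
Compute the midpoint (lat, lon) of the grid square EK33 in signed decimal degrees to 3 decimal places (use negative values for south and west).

Field E=4, K=10: +4·20° lon, +10·10° lat → SW at lon -100°, lat 10°.
Square 3, 3: +3·2° lon, +3·1° lat → SW at lon -94°, lat 13°.
Cell spans 2° lon × 1° lat. Centre is SW corner plus half of each.
latitude 13.500, longitude -93.000.

13.500, -93.000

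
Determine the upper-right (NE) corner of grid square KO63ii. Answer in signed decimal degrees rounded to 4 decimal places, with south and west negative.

53.3750, 32.7500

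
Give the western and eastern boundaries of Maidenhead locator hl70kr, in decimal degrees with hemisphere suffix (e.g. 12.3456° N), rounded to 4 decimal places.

25.1667° W, 25.0833° W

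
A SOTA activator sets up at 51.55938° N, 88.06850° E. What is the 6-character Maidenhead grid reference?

NO41an

Shift to the Maidenhead origin (180°W, 90°S): lon 268.0685, lat 141.5594.
Field: 268.0685/20 → 13 → N, 141.5594/10 → 14 → O; chars NO.
Square: 8.0685/2 → 4, 1.5594/1 → 1; chars 41.
Subsquare: 0.0685/0.0833333 → 0 → a, 0.5594/0.0416667 → 13 → n; chars an.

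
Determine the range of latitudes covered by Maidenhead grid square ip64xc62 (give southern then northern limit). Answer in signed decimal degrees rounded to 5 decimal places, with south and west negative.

Field I=8, P=15: +8·20° lon, +15·10° lat → SW at lon -20°, lat 60°.
Square 6, 4: +6·2° lon, +4·1° lat → SW at lon -8°, lat 64°.
Subsquare x=23, c=2: +23·0.0833333° lon, +2·0.0416667° lat → SW at lon -6.08333°, lat 64.0833°.
Extended square 6, 2: +6·0.00833333° lon, +2·0.00416667° lat → SW at lon -6.03333°, lat 64.0917°.
Cell spans 0.00833333° lon × 0.00416667° lat.
south 64.09167, north 64.09583.

64.09167, 64.09583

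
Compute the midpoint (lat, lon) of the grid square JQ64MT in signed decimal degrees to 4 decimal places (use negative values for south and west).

Field J=9, Q=16: +9·20° lon, +16·10° lat → SW at lon 0°, lat 70°.
Square 6, 4: +6·2° lon, +4·1° lat → SW at lon 12°, lat 74°.
Subsquare m=12, t=19: +12·0.0833333° lon, +19·0.0416667° lat → SW at lon 13°, lat 74.7917°.
Cell spans 0.0833333° lon × 0.0416667° lat. Centre is SW corner plus half of each.
latitude 74.8125, longitude 13.0417.

74.8125, 13.0417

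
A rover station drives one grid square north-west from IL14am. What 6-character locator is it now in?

IL04xn

Longitude subsquare a = 0; −1 → -1, wraps to 23 = x, carry into square.
Longitude square 1; −1 → 0.
Latitude subsquare m = 12; +1 → 13 = n.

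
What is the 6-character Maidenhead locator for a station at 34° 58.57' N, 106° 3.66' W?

Add 180° to longitude and 90° to latitude: 73.9390, 124.9762.
Field: lon ⌊73.9390/20⌋ = 3 → D; lat ⌊124.9762/10⌋ = 12 → M.
Square: lon ⌊13.9390/2⌋ = 6; lat ⌊4.9762/1⌋ = 4.
Subsquare: lon ⌊1.9390/0.0833333⌋ = 23 → x; lat ⌊0.9762/0.0416667⌋ = 23 → x.

DM64xx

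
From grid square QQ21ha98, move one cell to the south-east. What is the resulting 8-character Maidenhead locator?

QQ21ia07

Longitude extended square 9; +1 → 10, wraps to 0, carry into subsquare.
Longitude subsquare h = 7; +1 → 8 = i.
Latitude extended square 8; −1 → 7.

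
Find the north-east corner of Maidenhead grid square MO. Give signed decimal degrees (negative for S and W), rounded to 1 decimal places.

Field M=12, O=14: +12·20° lon, +14·10° lat → SW at lon 60°, lat 50°.
Cell spans 20° lon × 10° lat. NE corner is SW corner plus one full cell.
latitude 60.0, longitude 80.0.

60.0, 80.0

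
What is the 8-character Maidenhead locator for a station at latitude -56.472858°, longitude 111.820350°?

OD53vm86

Add 180° to longitude and 90° to latitude: 291.82035, 33.52714.
Field: 291.82035/20 → 14 → O, 33.52714/10 → 3 → D; chars OD.
Square: 11.82035/2 → 5, 3.52714/1 → 3; chars 53.
Subsquare: 1.82035/0.0833333 → 21 → v, 0.52714/0.0416667 → 12 → m; chars vm.
Extended square: 0.07035/0.00833333 → 8, 0.02714/0.00416667 → 6; chars 86.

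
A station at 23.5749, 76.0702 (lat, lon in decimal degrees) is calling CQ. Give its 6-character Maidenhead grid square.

Shift to the Maidenhead origin (180°W, 90°S): lon 256.0702, lat 113.5749.
Field: lon ⌊256.0702/20⌋ = 12 → M; lat ⌊113.5749/10⌋ = 11 → L.
Square: lon ⌊16.0702/2⌋ = 8; lat ⌊3.5749/1⌋ = 3.
Subsquare: lon ⌊0.0702/0.0833333⌋ = 0 → a; lat ⌊0.5749/0.0416667⌋ = 13 → n.

ML83an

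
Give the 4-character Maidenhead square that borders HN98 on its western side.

HN88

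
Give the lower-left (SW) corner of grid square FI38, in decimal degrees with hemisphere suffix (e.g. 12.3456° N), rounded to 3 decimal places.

2.000° S, 74.000° W

Field F=5, I=8: +5·20° lon, +8·10° lat → SW at lon -80°, lat -10°.
Square 3, 8: +3·2° lon, +8·1° lat → SW at lon -74°, lat -2°.
latitude 2.000° S, longitude 74.000° W.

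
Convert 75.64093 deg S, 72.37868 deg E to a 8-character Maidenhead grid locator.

Shift to the Maidenhead origin (180°W, 90°S): lon 252.37868, lat 14.35907.
Field (20°×10°, letters A–R): lon ⌊252.37868/20⌋ = 12 → M; lat ⌊14.35907/10⌋ = 1 → B.
Square (2°×1°, digits 0–9): lon ⌊12.37868/2⌋ = 6; lat ⌊4.35907/1⌋ = 4.
Subsquare (5′×2.5′, letters a–x): lon ⌊0.37868/0.0833333⌋ = 4 → e; lat ⌊0.35907/0.0416667⌋ = 8 → i.
Extended square (30″×15″, digits 0–9): lon ⌊0.04535/0.00833333⌋ = 5; lat ⌊0.02574/0.00416667⌋ = 6.

MB64ei56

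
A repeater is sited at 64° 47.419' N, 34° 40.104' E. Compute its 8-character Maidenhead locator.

KP74is09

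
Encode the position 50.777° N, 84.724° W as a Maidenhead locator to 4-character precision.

EO70

Add 180° to longitude and 90° to latitude: 95.28, 140.78.
Field: lon ⌊95.28/20⌋ = 4 → E; lat ⌊140.78/10⌋ = 14 → O.
Square: lon ⌊15.28/2⌋ = 7; lat ⌊0.78/1⌋ = 0.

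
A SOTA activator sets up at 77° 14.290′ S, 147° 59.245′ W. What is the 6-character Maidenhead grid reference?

BB62as

Offset from 180°W / 90°S: lon 32.0126°, lat 12.7618°.
Field (20°×10°, letters A–R): lon ⌊32.0126/20⌋ = 1 → B; lat ⌊12.7618/10⌋ = 1 → B.
Square (2°×1°, digits 0–9): lon ⌊12.0126/2⌋ = 6; lat ⌊2.7618/1⌋ = 2.
Subsquare (5′×2.5′, letters a–x): lon ⌊0.0126/0.0833333⌋ = 0 → a; lat ⌊0.7618/0.0416667⌋ = 18 → s.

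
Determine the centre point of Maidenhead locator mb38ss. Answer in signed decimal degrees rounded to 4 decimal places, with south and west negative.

Field M=12, B=1: +12·20° lon, +1·10° lat → SW at lon 60°, lat -80°.
Square 3, 8: +3·2° lon, +8·1° lat → SW at lon 66°, lat -72°.
Subsquare s=18, s=18: +18·0.0833333° lon, +18·0.0416667° lat → SW at lon 67.5°, lat -71.25°.
Cell spans 0.0833333° lon × 0.0416667° lat. Centre is SW corner plus half of each.
latitude -71.2292, longitude 67.5417.

-71.2292, 67.5417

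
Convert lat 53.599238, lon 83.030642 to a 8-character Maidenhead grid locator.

NO13mo33

Offset from 180°W / 90°S: lon 263.03064°, lat 143.59924°.
Field (20°×10°, letters A–R): 263.03064/20 → 13 → N, 143.59924/10 → 14 → O; chars NO.
Square (2°×1°, digits 0–9): 3.03064/2 → 1, 3.59924/1 → 3; chars 13.
Subsquare (5′×2.5′, letters a–x): 1.03064/0.0833333 → 12 → m, 0.59924/0.0416667 → 14 → o; chars mo.
Extended square (30″×15″, digits 0–9): 0.03064/0.00833333 → 3, 0.01590/0.00416667 → 3; chars 33.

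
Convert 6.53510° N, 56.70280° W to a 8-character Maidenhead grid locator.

GJ16pm58

Shift to the Maidenhead origin (180°W, 90°S): lon 123.29720, lat 96.53510.
Field (20°×10°, letters A–R): lon ⌊123.29720/20⌋ = 6 → G; lat ⌊96.53510/10⌋ = 9 → J.
Square (2°×1°, digits 0–9): lon ⌊3.29720/2⌋ = 1; lat ⌊6.53510/1⌋ = 6.
Subsquare (5′×2.5′, letters a–x): lon ⌊1.29720/0.0833333⌋ = 15 → p; lat ⌊0.53510/0.0416667⌋ = 12 → m.
Extended square (30″×15″, digits 0–9): lon ⌊0.04720/0.00833333⌋ = 5; lat ⌊0.03510/0.00416667⌋ = 8.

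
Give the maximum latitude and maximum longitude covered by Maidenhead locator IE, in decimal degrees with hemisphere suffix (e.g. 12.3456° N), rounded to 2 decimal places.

Field I=8, E=4: +8·20° lon, +4·10° lat → SW at lon -20°, lat -50°.
Cell spans 20° lon × 10° lat. NE corner is SW corner plus one full cell.
latitude 40.00° S, longitude 0.00° E.

40.00° S, 0.00° E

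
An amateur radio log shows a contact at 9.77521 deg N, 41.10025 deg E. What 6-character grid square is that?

Add 180° to longitude and 90° to latitude: 221.1003, 99.7752.
Field: lon ⌊221.1003/20⌋ = 11 → L; lat ⌊99.7752/10⌋ = 9 → J.
Square: lon ⌊1.1003/2⌋ = 0; lat ⌊9.7752/1⌋ = 9.
Subsquare: lon ⌊1.1003/0.0833333⌋ = 13 → n; lat ⌊0.7752/0.0416667⌋ = 18 → s.

LJ09ns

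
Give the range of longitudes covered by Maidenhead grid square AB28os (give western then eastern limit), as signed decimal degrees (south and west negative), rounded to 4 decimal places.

-174.8333, -174.7500

Field A=0, B=1: +0·20° lon, +1·10° lat → SW at lon -180°, lat -80°.
Square 2, 8: +2·2° lon, +8·1° lat → SW at lon -176°, lat -72°.
Subsquare o=14, s=18: +14·0.0833333° lon, +18·0.0416667° lat → SW at lon -174.833°, lat -71.25°.
Cell spans 0.0833333° lon × 0.0416667° lat.
west -174.8333, east -174.7500.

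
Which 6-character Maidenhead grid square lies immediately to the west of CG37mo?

CG37lo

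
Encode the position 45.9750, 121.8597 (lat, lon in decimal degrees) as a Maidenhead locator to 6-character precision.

Add 180° to longitude and 90° to latitude: 301.8597, 135.9750.
Field (20°×10°, letters A–R): 301.8597/20 → 15 → P, 135.9750/10 → 13 → N; chars PN.
Square (2°×1°, digits 0–9): 1.8597/2 → 0, 5.9750/1 → 5; chars 05.
Subsquare (5′×2.5′, letters a–x): 1.8597/0.0833333 → 22 → w, 0.9750/0.0416667 → 23 → x; chars wx.

PN05wx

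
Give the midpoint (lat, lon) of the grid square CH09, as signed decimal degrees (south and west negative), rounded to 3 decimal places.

Field C=2, H=7: +2·20° lon, +7·10° lat → SW at lon -140°, lat -20°.
Square 0, 9: +0·2° lon, +9·1° lat → SW at lon -140°, lat -11°.
Cell spans 2° lon × 1° lat. Centre is SW corner plus half of each.
latitude -10.500, longitude -139.000.

-10.500, -139.000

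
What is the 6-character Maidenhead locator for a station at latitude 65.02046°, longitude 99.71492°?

NP95ua

Shift to the Maidenhead origin (180°W, 90°S): lon 279.7149, lat 155.0205.
Field: lon ⌊279.7149/20⌋ = 13 → N; lat ⌊155.0205/10⌋ = 15 → P.
Square: lon ⌊19.7149/2⌋ = 9; lat ⌊5.0205/1⌋ = 5.
Subsquare: lon ⌊1.7149/0.0833333⌋ = 20 → u; lat ⌊0.0205/0.0416667⌋ = 0 → a.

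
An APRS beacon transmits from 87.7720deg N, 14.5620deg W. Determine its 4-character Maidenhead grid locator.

IR27

Shift to the Maidenhead origin (180°W, 90°S): lon 165.44, lat 177.77.
Field: lon ⌊165.44/20⌋ = 8 → I; lat ⌊177.77/10⌋ = 17 → R.
Square: lon ⌊5.44/2⌋ = 2; lat ⌊7.77/1⌋ = 7.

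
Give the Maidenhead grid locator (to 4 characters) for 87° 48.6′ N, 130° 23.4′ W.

CR47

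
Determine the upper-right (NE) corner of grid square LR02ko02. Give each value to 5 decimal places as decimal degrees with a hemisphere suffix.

Field L=11, R=17: +11·20° lon, +17·10° lat → SW at lon 40°, lat 80°.
Square 0, 2: +0·2° lon, +2·1° lat → SW at lon 40°, lat 82°.
Subsquare k=10, o=14: +10·0.0833333° lon, +14·0.0416667° lat → SW at lon 40.8333°, lat 82.5833°.
Extended square 0, 2: +0·0.00833333° lon, +2·0.00416667° lat → SW at lon 40.8333°, lat 82.5917°.
Cell spans 0.00833333° lon × 0.00416667° lat. NE corner is SW corner plus one full cell.
latitude 82.59583° N, longitude 40.84167° E.

82.59583° N, 40.84167° E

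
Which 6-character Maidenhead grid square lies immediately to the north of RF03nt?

Latitude subsquare t = 19; +1 → 20 = u.
The longitude characters are unchanged.

RF03nu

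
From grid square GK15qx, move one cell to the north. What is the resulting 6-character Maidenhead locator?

Latitude subsquare x = 23; +1 → 24, wraps to 0 = a, carry into square.
Latitude square 5; +1 → 6.
The longitude characters are unchanged.

GK16qa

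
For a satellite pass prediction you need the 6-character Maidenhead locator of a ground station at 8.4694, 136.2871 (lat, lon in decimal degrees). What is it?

PJ88dl

Offset from 180°W / 90°S: lon 316.2871°, lat 98.4694°.
Field (20°×10°, letters A–R): lon ⌊316.2871/20⌋ = 15 → P; lat ⌊98.4694/10⌋ = 9 → J.
Square (2°×1°, digits 0–9): lon ⌊16.2871/2⌋ = 8; lat ⌊8.4694/1⌋ = 8.
Subsquare (5′×2.5′, letters a–x): lon ⌊0.2871/0.0833333⌋ = 3 → d; lat ⌊0.4694/0.0416667⌋ = 11 → l.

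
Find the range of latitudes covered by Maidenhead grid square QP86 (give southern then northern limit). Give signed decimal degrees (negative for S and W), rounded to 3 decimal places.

66.000, 67.000

Field Q=16, P=15: +16·20° lon, +15·10° lat → SW at lon 140°, lat 60°.
Square 8, 6: +8·2° lon, +6·1° lat → SW at lon 156°, lat 66°.
Cell spans 2° lon × 1° lat.
south 66.000, north 67.000.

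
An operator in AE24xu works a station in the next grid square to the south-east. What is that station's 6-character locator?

AE34at

Longitude subsquare x = 23; +1 → 24, wraps to 0 = a, carry into square.
Longitude square 2; +1 → 3.
Latitude subsquare u = 20; −1 → 19 = t.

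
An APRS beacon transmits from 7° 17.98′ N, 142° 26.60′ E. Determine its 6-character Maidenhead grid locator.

QJ17fh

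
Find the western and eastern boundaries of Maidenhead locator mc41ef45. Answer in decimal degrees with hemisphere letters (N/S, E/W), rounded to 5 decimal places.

68.36667° E, 68.37500° E

Field M=12, C=2: +12·20° lon, +2·10° lat → SW at lon 60°, lat -70°.
Square 4, 1: +4·2° lon, +1·1° lat → SW at lon 68°, lat -69°.
Subsquare e=4, f=5: +4·0.0833333° lon, +5·0.0416667° lat → SW at lon 68.3333°, lat -68.7917°.
Extended square 4, 5: +4·0.00833333° lon, +5·0.00416667° lat → SW at lon 68.3667°, lat -68.7708°.
Cell spans 0.00833333° lon × 0.00416667° lat.
west 68.36667° E, east 68.37500° E.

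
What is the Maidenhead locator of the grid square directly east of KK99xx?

Longitude subsquare x = 23; +1 → 24, wraps to 0 = a, carry into square.
Longitude square 9; +1 → 10, wraps to 0, carry into field.
Longitude field K = 10; +1 → 11 = L.
The latitude characters are unchanged.

LK09ax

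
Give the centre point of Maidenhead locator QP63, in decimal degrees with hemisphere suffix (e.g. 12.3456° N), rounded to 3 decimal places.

Field Q=16, P=15: +16·20° lon, +15·10° lat → SW at lon 140°, lat 60°.
Square 6, 3: +6·2° lon, +3·1° lat → SW at lon 152°, lat 63°.
Cell spans 2° lon × 1° lat. Centre is SW corner plus half of each.
latitude 63.500° N, longitude 153.000° E.

63.500° N, 153.000° E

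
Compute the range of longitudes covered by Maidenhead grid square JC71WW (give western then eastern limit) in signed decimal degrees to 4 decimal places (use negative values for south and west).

15.8333, 15.9167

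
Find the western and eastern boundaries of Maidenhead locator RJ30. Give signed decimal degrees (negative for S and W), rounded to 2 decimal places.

166.00, 168.00

Field R=17, J=9: +17·20° lon, +9·10° lat → SW at lon 160°, lat 0°.
Square 3, 0: +3·2° lon, +0·1° lat → SW at lon 166°, lat 0°.
Cell spans 2° lon × 1° lat.
west 166.00, east 168.00.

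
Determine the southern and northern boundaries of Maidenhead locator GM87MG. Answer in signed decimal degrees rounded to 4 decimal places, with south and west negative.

37.2500, 37.2917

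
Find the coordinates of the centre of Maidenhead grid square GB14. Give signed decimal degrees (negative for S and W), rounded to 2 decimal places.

-75.50, -57.00

Field G=6, B=1: +6·20° lon, +1·10° lat → SW at lon -60°, lat -80°.
Square 1, 4: +1·2° lon, +4·1° lat → SW at lon -58°, lat -76°.
Cell spans 2° lon × 1° lat. Centre is SW corner plus half of each.
latitude -75.50, longitude -57.00.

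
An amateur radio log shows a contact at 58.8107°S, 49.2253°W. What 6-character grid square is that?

Add 180° to longitude and 90° to latitude: 130.7747, 31.1893.
Field: 130.7747/20 → 6 → G, 31.1893/10 → 3 → D; chars GD.
Square: 10.7747/2 → 5, 1.1893/1 → 1; chars 51.
Subsquare: 0.7747/0.0833333 → 9 → j, 0.1893/0.0416667 → 4 → e; chars je.

GD51je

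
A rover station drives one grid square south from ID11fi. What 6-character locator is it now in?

ID11fh

Latitude subsquare i = 8; −1 → 7 = h.
The longitude characters are unchanged.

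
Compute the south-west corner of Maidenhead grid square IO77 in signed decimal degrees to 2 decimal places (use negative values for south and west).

Field I=8, O=14: +8·20° lon, +14·10° lat → SW at lon -20°, lat 50°.
Square 7, 7: +7·2° lon, +7·1° lat → SW at lon -6°, lat 57°.
latitude 57.00, longitude -6.00.

57.00, -6.00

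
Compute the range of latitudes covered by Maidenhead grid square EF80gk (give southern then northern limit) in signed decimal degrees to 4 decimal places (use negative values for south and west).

-39.5833, -39.5417

Field E=4, F=5: +4·20° lon, +5·10° lat → SW at lon -100°, lat -40°.
Square 8, 0: +8·2° lon, +0·1° lat → SW at lon -84°, lat -40°.
Subsquare g=6, k=10: +6·0.0833333° lon, +10·0.0416667° lat → SW at lon -83.5°, lat -39.5833°.
Cell spans 0.0833333° lon × 0.0416667° lat.
south -39.5833, north -39.5417.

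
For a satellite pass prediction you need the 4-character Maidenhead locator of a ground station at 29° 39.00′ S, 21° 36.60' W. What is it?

Add 180° to longitude and 90° to latitude: 158.39, 60.35.
Field: 158.39/20 → 7 → H, 60.35/10 → 6 → G; chars HG.
Square: 18.39/2 → 9, 0.35/1 → 0; chars 90.

HG90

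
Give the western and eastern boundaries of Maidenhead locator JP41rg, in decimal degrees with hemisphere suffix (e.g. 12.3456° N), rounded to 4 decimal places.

Field J=9, P=15: +9·20° lon, +15·10° lat → SW at lon 0°, lat 60°.
Square 4, 1: +4·2° lon, +1·1° lat → SW at lon 8°, lat 61°.
Subsquare r=17, g=6: +17·0.0833333° lon, +6·0.0416667° lat → SW at lon 9.41667°, lat 61.25°.
Cell spans 0.0833333° lon × 0.0416667° lat.
west 9.4167° E, east 9.5000° E.

9.4167° E, 9.5000° E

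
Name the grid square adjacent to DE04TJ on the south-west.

DE04si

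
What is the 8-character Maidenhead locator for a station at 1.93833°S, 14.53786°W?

II28rb54

Add 180° to longitude and 90° to latitude: 165.46214, 88.06167.
Field: 165.46214/20 → 8 → I, 88.06167/10 → 8 → I; chars II.
Square: 5.46214/2 → 2, 8.06167/1 → 8; chars 28.
Subsquare: 1.46214/0.0833333 → 17 → r, 0.06167/0.0416667 → 1 → b; chars rb.
Extended square: 0.04547/0.00833333 → 5, 0.02000/0.00416667 → 4; chars 54.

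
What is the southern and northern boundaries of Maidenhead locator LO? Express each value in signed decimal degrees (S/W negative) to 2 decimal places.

Field L=11, O=14: +11·20° lon, +14·10° lat → SW at lon 40°, lat 50°.
Cell spans 20° lon × 10° lat.
south 50.00, north 60.00.

50.00, 60.00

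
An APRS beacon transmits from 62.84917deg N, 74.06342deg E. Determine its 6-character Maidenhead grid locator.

MP72au

Offset from 180°W / 90°S: lon 254.0634°, lat 152.8492°.
Field: 254.0634/20 → 12 → M, 152.8492/10 → 15 → P; chars MP.
Square: 14.0634/2 → 7, 2.8492/1 → 2; chars 72.
Subsquare: 0.0634/0.0833333 → 0 → a, 0.8492/0.0416667 → 20 → u; chars au.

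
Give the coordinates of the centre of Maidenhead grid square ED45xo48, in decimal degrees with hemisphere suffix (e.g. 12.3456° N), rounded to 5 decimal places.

54.38125° S, 90.04583° W

Field E=4, D=3: +4·20° lon, +3·10° lat → SW at lon -100°, lat -60°.
Square 4, 5: +4·2° lon, +5·1° lat → SW at lon -92°, lat -55°.
Subsquare x=23, o=14: +23·0.0833333° lon, +14·0.0416667° lat → SW at lon -90.0833°, lat -54.4167°.
Extended square 4, 8: +4·0.00833333° lon, +8·0.00416667° lat → SW at lon -90.05°, lat -54.3833°.
Cell spans 0.00833333° lon × 0.00416667° lat. Centre is SW corner plus half of each.
latitude 54.38125° S, longitude 90.04583° W.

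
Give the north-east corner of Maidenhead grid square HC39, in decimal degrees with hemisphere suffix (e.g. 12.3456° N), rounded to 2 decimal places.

60.00° S, 32.00° W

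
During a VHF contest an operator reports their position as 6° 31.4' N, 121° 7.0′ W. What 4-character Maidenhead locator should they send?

CJ96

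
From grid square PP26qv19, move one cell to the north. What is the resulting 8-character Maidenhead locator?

PP26qw10

Latitude extended square 9; +1 → 10, wraps to 0, carry into subsquare.
Latitude subsquare v = 21; +1 → 22 = w.
The longitude characters are unchanged.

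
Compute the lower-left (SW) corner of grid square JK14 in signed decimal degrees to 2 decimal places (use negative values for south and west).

14.00, 2.00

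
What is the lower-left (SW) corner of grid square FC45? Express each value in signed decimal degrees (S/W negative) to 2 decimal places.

-65.00, -72.00

Field F=5, C=2: +5·20° lon, +2·10° lat → SW at lon -80°, lat -70°.
Square 4, 5: +4·2° lon, +5·1° lat → SW at lon -72°, lat -65°.
latitude -65.00, longitude -72.00.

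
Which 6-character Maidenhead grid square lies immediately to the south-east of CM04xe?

CM14ad

Longitude subsquare x = 23; +1 → 24, wraps to 0 = a, carry into square.
Longitude square 0; +1 → 1.
Latitude subsquare e = 4; −1 → 3 = d.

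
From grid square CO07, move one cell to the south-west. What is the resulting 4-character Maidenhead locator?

BO96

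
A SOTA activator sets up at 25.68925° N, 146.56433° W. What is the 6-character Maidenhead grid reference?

BL65rq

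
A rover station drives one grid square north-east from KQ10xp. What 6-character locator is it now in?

Longitude subsquare x = 23; +1 → 24, wraps to 0 = a, carry into square.
Longitude square 1; +1 → 2.
Latitude subsquare p = 15; +1 → 16 = q.

KQ20aq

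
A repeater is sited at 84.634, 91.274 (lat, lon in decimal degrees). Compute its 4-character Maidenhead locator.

NR54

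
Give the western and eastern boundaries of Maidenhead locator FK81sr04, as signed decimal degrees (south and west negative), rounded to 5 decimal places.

-62.50000, -62.49167

Field F=5, K=10: +5·20° lon, +10·10° lat → SW at lon -80°, lat 10°.
Square 8, 1: +8·2° lon, +1·1° lat → SW at lon -64°, lat 11°.
Subsquare s=18, r=17: +18·0.0833333° lon, +17·0.0416667° lat → SW at lon -62.5°, lat 11.7083°.
Extended square 0, 4: +0·0.00833333° lon, +4·0.00416667° lat → SW at lon -62.5°, lat 11.725°.
Cell spans 0.00833333° lon × 0.00416667° lat.
west -62.50000, east -62.49167.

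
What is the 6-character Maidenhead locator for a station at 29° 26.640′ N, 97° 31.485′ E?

Shift to the Maidenhead origin (180°W, 90°S): lon 277.5247, lat 119.4440.
Field (20°×10°, letters A–R): lon ⌊277.5247/20⌋ = 13 → N; lat ⌊119.4440/10⌋ = 11 → L.
Square (2°×1°, digits 0–9): lon ⌊17.5247/2⌋ = 8; lat ⌊9.4440/1⌋ = 9.
Subsquare (5′×2.5′, letters a–x): lon ⌊1.5247/0.0833333⌋ = 18 → s; lat ⌊0.4440/0.0416667⌋ = 10 → k.

NL89sk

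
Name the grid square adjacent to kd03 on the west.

JD93

Longitude square 0; −1 → -1, wraps to 9, carry into field.
Longitude field K = 10; −1 → 9 = J.
The latitude characters are unchanged.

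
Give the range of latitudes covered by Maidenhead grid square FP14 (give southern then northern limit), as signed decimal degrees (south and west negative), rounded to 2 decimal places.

Field F=5, P=15: +5·20° lon, +15·10° lat → SW at lon -80°, lat 60°.
Square 1, 4: +1·2° lon, +4·1° lat → SW at lon -78°, lat 64°.
Cell spans 2° lon × 1° lat.
south 64.00, north 65.00.

64.00, 65.00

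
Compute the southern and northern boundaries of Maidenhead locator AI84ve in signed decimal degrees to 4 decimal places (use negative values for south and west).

Field A=0, I=8: +0·20° lon, +8·10° lat → SW at lon -180°, lat -10°.
Square 8, 4: +8·2° lon, +4·1° lat → SW at lon -164°, lat -6°.
Subsquare v=21, e=4: +21·0.0833333° lon, +4·0.0416667° lat → SW at lon -162.25°, lat -5.83333°.
Cell spans 0.0833333° lon × 0.0416667° lat.
south -5.8333, north -5.7917.

-5.8333, -5.7917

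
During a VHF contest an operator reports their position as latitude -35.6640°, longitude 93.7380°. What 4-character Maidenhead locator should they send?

Offset from 180°W / 90°S: lon 273.74°, lat 54.34°.
Field (20°×10°, letters A–R): 273.74/20 → 13 → N, 54.34/10 → 5 → F; chars NF.
Square (2°×1°, digits 0–9): 13.74/2 → 6, 4.34/1 → 4; chars 64.

NF64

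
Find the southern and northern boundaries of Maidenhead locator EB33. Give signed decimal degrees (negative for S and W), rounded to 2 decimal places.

-77.00, -76.00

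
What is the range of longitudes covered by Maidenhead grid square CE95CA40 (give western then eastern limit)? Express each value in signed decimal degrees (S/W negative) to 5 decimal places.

-121.80000, -121.79167

Field C=2, E=4: +2·20° lon, +4·10° lat → SW at lon -140°, lat -50°.
Square 9, 5: +9·2° lon, +5·1° lat → SW at lon -122°, lat -45°.
Subsquare c=2, a=0: +2·0.0833333° lon, +0·0.0416667° lat → SW at lon -121.833°, lat -45°.
Extended square 4, 0: +4·0.00833333° lon, +0·0.00416667° lat → SW at lon -121.8°, lat -45°.
Cell spans 0.00833333° lon × 0.00416667° lat.
west -121.80000, east -121.79167.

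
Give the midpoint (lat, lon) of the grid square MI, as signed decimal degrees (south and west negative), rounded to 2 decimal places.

Field M=12, I=8: +12·20° lon, +8·10° lat → SW at lon 60°, lat -10°.
Cell spans 20° lon × 10° lat. Centre is SW corner plus half of each.
latitude -5.00, longitude 70.00.

-5.00, 70.00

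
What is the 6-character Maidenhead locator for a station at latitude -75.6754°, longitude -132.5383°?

Offset from 180°W / 90°S: lon 47.4617°, lat 14.3246°.
Field: 47.4617/20 → 2 → C, 14.3246/10 → 1 → B; chars CB.
Square: 7.4617/2 → 3, 4.3246/1 → 4; chars 34.
Subsquare: 1.4617/0.0833333 → 17 → r, 0.3246/0.0416667 → 7 → h; chars rh.

CB34rh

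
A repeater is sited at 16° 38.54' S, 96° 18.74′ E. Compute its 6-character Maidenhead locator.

NH83di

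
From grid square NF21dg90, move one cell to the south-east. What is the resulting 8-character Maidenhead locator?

NF21ef09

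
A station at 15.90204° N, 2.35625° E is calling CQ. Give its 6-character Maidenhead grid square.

Add 180° to longitude and 90° to latitude: 182.3562, 105.9020.
Field: 182.3562/20 → 9 → J, 105.9020/10 → 10 → K; chars JK.
Square: 2.3562/2 → 1, 5.9020/1 → 5; chars 15.
Subsquare: 0.3562/0.0833333 → 4 → e, 0.9020/0.0416667 → 21 → v; chars ev.

JK15ev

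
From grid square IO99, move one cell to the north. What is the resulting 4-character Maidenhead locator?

IP90

Latitude square 9; +1 → 10, wraps to 0, carry into field.
Latitude field O = 14; +1 → 15 = P.
The longitude characters are unchanged.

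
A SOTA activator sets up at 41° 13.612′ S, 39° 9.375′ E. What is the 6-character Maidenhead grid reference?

Add 180° to longitude and 90° to latitude: 219.1562, 48.7731.
Field (20°×10°, letters A–R): 219.1562/20 → 10 → K, 48.7731/10 → 4 → E; chars KE.
Square (2°×1°, digits 0–9): 19.1562/2 → 9, 8.7731/1 → 8; chars 98.
Subsquare (5′×2.5′, letters a–x): 1.1562/0.0833333 → 13 → n, 0.7731/0.0416667 → 18 → s; chars ns.

KE98ns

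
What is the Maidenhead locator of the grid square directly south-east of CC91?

Longitude square 9; +1 → 10, wraps to 0, carry into field.
Longitude field C = 2; +1 → 3 = D.
Latitude square 1; −1 → 0.

DC00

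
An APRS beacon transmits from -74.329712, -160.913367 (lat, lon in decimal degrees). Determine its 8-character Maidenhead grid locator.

AB95nq00

Offset from 180°W / 90°S: lon 19.08663°, lat 15.67029°.
Field: 19.08663/20 → 0 → A, 15.67029/10 → 1 → B; chars AB.
Square: 19.08663/2 → 9, 5.67029/1 → 5; chars 95.
Subsquare: 1.08663/0.0833333 → 13 → n, 0.67029/0.0416667 → 16 → q; chars nq.
Extended square: 0.00330/0.00833333 → 0, 0.00362/0.00416667 → 0; chars 00.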